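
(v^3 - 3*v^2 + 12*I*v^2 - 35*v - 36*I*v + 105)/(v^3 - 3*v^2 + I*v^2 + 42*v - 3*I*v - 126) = (v + 5*I)/(v - 6*I)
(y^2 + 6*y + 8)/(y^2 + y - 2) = (y + 4)/(y - 1)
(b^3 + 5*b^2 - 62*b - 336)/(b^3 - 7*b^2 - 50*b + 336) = (b + 6)/(b - 6)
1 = 1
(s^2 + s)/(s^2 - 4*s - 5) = s/(s - 5)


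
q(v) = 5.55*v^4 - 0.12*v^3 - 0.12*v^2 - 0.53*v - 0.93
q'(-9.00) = -16211.33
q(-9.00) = 36495.15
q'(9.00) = 16151.95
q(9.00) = 36310.65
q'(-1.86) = -144.18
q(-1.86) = 66.84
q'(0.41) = 0.84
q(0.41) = -1.02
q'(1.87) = 142.93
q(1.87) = 64.74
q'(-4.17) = -1615.55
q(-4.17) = 1686.07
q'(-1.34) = -54.27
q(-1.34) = 17.75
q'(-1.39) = -60.51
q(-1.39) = 20.62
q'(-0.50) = -3.28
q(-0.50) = -0.33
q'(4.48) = 1987.29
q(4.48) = 2219.15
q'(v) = 22.2*v^3 - 0.36*v^2 - 0.24*v - 0.53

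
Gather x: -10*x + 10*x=0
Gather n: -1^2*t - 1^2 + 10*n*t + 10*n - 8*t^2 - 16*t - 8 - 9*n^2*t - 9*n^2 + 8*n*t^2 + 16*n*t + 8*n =n^2*(-9*t - 9) + n*(8*t^2 + 26*t + 18) - 8*t^2 - 17*t - 9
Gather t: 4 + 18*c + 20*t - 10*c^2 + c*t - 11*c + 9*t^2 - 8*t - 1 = -10*c^2 + 7*c + 9*t^2 + t*(c + 12) + 3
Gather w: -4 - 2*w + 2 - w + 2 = -3*w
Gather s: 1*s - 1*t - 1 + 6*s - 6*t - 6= 7*s - 7*t - 7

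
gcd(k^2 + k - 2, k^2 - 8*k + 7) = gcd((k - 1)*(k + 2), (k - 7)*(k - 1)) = k - 1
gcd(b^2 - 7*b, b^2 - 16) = 1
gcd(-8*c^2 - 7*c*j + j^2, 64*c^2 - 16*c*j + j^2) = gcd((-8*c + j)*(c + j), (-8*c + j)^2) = 8*c - j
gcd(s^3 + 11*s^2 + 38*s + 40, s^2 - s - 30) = s + 5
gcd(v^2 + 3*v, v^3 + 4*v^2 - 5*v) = v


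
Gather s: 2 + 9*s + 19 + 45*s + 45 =54*s + 66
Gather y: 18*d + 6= 18*d + 6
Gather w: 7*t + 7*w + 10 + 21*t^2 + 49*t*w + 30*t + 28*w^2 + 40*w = 21*t^2 + 37*t + 28*w^2 + w*(49*t + 47) + 10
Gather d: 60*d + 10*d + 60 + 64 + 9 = 70*d + 133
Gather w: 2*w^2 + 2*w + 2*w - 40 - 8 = 2*w^2 + 4*w - 48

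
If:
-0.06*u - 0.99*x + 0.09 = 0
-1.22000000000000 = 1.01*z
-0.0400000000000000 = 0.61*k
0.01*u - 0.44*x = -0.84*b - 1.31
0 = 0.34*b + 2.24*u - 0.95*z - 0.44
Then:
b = -1.51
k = -0.07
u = -0.09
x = 0.10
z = -1.21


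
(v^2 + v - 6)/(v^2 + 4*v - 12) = (v + 3)/(v + 6)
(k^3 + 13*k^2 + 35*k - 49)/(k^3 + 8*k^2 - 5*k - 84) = (k^2 + 6*k - 7)/(k^2 + k - 12)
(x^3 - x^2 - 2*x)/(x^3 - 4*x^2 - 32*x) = (-x^2 + x + 2)/(-x^2 + 4*x + 32)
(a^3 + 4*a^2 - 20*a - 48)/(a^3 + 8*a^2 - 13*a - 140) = (a^2 + 8*a + 12)/(a^2 + 12*a + 35)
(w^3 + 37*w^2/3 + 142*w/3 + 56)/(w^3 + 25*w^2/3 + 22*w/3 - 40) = (3*w + 7)/(3*w - 5)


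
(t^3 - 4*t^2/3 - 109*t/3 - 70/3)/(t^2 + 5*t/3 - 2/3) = (3*t^3 - 4*t^2 - 109*t - 70)/(3*t^2 + 5*t - 2)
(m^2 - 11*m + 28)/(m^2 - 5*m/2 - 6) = 2*(m - 7)/(2*m + 3)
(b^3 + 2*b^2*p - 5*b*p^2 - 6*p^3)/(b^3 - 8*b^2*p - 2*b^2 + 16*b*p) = (b^3 + 2*b^2*p - 5*b*p^2 - 6*p^3)/(b*(b^2 - 8*b*p - 2*b + 16*p))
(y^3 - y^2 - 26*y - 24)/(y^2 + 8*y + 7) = (y^2 - 2*y - 24)/(y + 7)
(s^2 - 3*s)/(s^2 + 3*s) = (s - 3)/(s + 3)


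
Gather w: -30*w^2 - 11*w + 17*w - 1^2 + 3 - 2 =-30*w^2 + 6*w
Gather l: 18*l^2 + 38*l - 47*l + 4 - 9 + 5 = 18*l^2 - 9*l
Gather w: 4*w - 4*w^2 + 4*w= -4*w^2 + 8*w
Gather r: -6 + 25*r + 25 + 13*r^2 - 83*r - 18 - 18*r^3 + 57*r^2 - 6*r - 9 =-18*r^3 + 70*r^2 - 64*r - 8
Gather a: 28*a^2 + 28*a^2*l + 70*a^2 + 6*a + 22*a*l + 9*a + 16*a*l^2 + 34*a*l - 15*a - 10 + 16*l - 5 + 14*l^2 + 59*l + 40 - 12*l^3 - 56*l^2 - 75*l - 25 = a^2*(28*l + 98) + a*(16*l^2 + 56*l) - 12*l^3 - 42*l^2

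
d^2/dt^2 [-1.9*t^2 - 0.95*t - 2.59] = -3.80000000000000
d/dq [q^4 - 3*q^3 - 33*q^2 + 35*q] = 4*q^3 - 9*q^2 - 66*q + 35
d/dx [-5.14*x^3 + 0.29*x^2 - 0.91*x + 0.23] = -15.42*x^2 + 0.58*x - 0.91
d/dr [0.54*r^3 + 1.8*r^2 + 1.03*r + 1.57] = 1.62*r^2 + 3.6*r + 1.03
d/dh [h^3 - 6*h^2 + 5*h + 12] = 3*h^2 - 12*h + 5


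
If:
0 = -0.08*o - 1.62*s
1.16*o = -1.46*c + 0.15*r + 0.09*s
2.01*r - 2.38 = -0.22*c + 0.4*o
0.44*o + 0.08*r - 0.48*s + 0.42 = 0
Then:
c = 0.93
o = -1.06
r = 0.87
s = 0.05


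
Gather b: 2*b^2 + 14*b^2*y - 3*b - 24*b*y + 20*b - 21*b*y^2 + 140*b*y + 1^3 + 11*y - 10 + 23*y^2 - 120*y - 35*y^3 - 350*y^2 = b^2*(14*y + 2) + b*(-21*y^2 + 116*y + 17) - 35*y^3 - 327*y^2 - 109*y - 9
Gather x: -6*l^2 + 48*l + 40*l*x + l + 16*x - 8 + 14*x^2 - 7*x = -6*l^2 + 49*l + 14*x^2 + x*(40*l + 9) - 8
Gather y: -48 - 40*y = -40*y - 48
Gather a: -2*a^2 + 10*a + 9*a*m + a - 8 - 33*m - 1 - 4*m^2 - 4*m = -2*a^2 + a*(9*m + 11) - 4*m^2 - 37*m - 9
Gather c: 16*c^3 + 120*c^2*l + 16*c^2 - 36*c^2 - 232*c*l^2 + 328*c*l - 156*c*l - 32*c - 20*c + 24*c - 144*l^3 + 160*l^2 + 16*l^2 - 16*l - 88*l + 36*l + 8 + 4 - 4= 16*c^3 + c^2*(120*l - 20) + c*(-232*l^2 + 172*l - 28) - 144*l^3 + 176*l^2 - 68*l + 8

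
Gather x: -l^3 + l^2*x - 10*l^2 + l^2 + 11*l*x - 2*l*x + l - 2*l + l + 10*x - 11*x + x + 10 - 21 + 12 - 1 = -l^3 - 9*l^2 + x*(l^2 + 9*l)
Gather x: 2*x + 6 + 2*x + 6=4*x + 12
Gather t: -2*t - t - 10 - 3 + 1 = -3*t - 12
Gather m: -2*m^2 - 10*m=-2*m^2 - 10*m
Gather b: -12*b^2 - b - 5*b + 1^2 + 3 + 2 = -12*b^2 - 6*b + 6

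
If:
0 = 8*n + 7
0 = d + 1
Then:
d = -1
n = -7/8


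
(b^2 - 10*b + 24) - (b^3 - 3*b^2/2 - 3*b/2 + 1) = -b^3 + 5*b^2/2 - 17*b/2 + 23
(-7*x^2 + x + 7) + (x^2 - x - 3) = 4 - 6*x^2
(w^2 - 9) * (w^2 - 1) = w^4 - 10*w^2 + 9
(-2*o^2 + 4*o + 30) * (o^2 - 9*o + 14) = -2*o^4 + 22*o^3 - 34*o^2 - 214*o + 420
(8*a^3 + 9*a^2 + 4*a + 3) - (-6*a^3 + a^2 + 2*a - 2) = 14*a^3 + 8*a^2 + 2*a + 5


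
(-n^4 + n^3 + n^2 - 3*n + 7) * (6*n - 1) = -6*n^5 + 7*n^4 + 5*n^3 - 19*n^2 + 45*n - 7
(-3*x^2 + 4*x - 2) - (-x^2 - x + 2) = -2*x^2 + 5*x - 4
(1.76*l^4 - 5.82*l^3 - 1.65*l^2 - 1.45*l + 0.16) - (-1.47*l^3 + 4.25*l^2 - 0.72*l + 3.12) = 1.76*l^4 - 4.35*l^3 - 5.9*l^2 - 0.73*l - 2.96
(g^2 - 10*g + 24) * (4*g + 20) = 4*g^3 - 20*g^2 - 104*g + 480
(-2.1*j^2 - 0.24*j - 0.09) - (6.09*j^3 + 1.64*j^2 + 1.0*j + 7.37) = -6.09*j^3 - 3.74*j^2 - 1.24*j - 7.46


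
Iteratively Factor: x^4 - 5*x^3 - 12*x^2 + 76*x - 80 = (x + 4)*(x^3 - 9*x^2 + 24*x - 20) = (x - 2)*(x + 4)*(x^2 - 7*x + 10) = (x - 2)^2*(x + 4)*(x - 5)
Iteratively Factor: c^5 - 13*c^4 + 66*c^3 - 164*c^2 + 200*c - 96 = (c - 2)*(c^4 - 11*c^3 + 44*c^2 - 76*c + 48) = (c - 4)*(c - 2)*(c^3 - 7*c^2 + 16*c - 12) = (c - 4)*(c - 3)*(c - 2)*(c^2 - 4*c + 4) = (c - 4)*(c - 3)*(c - 2)^2*(c - 2)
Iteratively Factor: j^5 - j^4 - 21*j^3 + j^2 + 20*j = (j - 5)*(j^4 + 4*j^3 - j^2 - 4*j) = (j - 5)*(j + 4)*(j^3 - j) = (j - 5)*(j - 1)*(j + 4)*(j^2 + j) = j*(j - 5)*(j - 1)*(j + 4)*(j + 1)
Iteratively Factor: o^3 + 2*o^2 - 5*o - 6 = (o - 2)*(o^2 + 4*o + 3) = (o - 2)*(o + 3)*(o + 1)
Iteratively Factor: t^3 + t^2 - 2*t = (t)*(t^2 + t - 2) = t*(t + 2)*(t - 1)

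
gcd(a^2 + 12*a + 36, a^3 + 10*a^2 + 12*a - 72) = a^2 + 12*a + 36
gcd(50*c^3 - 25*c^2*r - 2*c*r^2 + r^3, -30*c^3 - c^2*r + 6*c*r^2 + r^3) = -10*c^2 + 3*c*r + r^2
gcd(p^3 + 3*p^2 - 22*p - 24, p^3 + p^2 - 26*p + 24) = p^2 + 2*p - 24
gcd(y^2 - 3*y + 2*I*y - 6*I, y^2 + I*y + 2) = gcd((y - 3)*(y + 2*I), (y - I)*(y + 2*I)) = y + 2*I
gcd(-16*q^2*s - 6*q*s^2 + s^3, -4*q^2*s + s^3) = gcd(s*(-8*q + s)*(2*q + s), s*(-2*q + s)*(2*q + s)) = 2*q*s + s^2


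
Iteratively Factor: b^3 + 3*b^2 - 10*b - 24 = (b + 4)*(b^2 - b - 6) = (b + 2)*(b + 4)*(b - 3)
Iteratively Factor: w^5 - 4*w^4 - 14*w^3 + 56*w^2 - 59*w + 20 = (w + 4)*(w^4 - 8*w^3 + 18*w^2 - 16*w + 5) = (w - 1)*(w + 4)*(w^3 - 7*w^2 + 11*w - 5) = (w - 1)^2*(w + 4)*(w^2 - 6*w + 5) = (w - 1)^3*(w + 4)*(w - 5)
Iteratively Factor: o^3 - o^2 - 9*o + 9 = (o - 3)*(o^2 + 2*o - 3) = (o - 3)*(o + 3)*(o - 1)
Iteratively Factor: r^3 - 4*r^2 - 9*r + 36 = (r - 4)*(r^2 - 9) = (r - 4)*(r + 3)*(r - 3)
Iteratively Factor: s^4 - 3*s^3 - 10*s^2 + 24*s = (s)*(s^3 - 3*s^2 - 10*s + 24) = s*(s - 2)*(s^2 - s - 12) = s*(s - 2)*(s + 3)*(s - 4)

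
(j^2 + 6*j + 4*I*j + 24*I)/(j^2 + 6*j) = (j + 4*I)/j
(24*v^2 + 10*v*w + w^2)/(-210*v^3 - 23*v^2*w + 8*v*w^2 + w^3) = (-4*v - w)/(35*v^2 - 2*v*w - w^2)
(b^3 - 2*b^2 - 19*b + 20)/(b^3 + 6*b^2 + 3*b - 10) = (b^2 - b - 20)/(b^2 + 7*b + 10)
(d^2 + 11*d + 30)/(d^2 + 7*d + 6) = (d + 5)/(d + 1)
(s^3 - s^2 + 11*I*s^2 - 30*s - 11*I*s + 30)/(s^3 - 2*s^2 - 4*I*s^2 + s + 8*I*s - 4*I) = (s^2 + 11*I*s - 30)/(s^2 - s*(1 + 4*I) + 4*I)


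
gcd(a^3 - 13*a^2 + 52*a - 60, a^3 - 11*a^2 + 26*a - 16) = a - 2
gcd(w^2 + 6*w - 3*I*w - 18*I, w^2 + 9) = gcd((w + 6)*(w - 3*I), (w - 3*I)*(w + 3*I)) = w - 3*I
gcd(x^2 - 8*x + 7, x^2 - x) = x - 1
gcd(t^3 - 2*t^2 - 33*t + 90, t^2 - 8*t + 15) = t^2 - 8*t + 15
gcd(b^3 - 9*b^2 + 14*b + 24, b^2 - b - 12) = b - 4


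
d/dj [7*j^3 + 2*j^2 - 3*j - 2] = 21*j^2 + 4*j - 3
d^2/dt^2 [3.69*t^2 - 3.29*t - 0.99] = 7.38000000000000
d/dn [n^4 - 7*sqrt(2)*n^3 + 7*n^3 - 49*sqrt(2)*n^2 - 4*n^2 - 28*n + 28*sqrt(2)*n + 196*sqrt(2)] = 4*n^3 - 21*sqrt(2)*n^2 + 21*n^2 - 98*sqrt(2)*n - 8*n - 28 + 28*sqrt(2)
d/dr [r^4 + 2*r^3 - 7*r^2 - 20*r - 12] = 4*r^3 + 6*r^2 - 14*r - 20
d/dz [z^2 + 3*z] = 2*z + 3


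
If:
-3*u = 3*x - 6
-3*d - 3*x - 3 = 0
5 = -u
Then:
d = -8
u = -5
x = 7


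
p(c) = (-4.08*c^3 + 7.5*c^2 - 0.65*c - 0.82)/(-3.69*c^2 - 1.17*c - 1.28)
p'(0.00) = -0.08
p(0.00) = 0.64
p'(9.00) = 1.10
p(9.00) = 7.64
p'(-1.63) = 1.40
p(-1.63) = -4.12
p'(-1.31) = 1.72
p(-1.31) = -3.63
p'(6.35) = 1.09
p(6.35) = 4.74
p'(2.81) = 0.98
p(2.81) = 1.01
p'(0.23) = -1.82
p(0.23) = 0.36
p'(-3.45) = 1.11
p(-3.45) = -6.27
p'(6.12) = 1.08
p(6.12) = 4.49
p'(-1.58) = 1.43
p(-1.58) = -4.05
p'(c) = (7.38*c + 1.17)*(-4.08*c^3 + 7.5*c^2 - 0.65*c - 0.82)/(-3.69*c^2 - 1.17*c - 1.28)^2 + (-12.24*c^2 + 15.0*c - 0.65)/(-3.69*c^2 - 1.17*c - 1.28)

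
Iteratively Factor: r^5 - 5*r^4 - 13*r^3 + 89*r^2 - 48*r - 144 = (r - 4)*(r^4 - r^3 - 17*r^2 + 21*r + 36) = (r - 4)*(r + 1)*(r^3 - 2*r^2 - 15*r + 36) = (r - 4)*(r + 1)*(r + 4)*(r^2 - 6*r + 9) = (r - 4)*(r - 3)*(r + 1)*(r + 4)*(r - 3)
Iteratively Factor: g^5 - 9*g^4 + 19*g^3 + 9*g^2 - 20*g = (g - 4)*(g^4 - 5*g^3 - g^2 + 5*g) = g*(g - 4)*(g^3 - 5*g^2 - g + 5) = g*(g - 4)*(g + 1)*(g^2 - 6*g + 5) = g*(g - 5)*(g - 4)*(g + 1)*(g - 1)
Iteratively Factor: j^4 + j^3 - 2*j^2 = (j + 2)*(j^3 - j^2) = j*(j + 2)*(j^2 - j) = j^2*(j + 2)*(j - 1)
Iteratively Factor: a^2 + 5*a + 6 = (a + 2)*(a + 3)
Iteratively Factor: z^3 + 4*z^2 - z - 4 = (z + 4)*(z^2 - 1) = (z - 1)*(z + 4)*(z + 1)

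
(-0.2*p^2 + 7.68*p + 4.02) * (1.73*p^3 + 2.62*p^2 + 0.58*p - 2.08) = -0.346*p^5 + 12.7624*p^4 + 26.9602*p^3 + 15.4028*p^2 - 13.6428*p - 8.3616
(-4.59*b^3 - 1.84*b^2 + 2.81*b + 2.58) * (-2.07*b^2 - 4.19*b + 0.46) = 9.5013*b^5 + 23.0409*b^4 - 0.2185*b^3 - 17.9609*b^2 - 9.5176*b + 1.1868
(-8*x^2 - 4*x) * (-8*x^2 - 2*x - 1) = 64*x^4 + 48*x^3 + 16*x^2 + 4*x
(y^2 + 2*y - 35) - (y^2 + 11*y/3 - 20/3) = -5*y/3 - 85/3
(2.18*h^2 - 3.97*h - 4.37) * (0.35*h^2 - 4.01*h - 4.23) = 0.763*h^4 - 10.1313*h^3 + 5.1688*h^2 + 34.3168*h + 18.4851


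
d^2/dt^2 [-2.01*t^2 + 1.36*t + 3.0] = -4.02000000000000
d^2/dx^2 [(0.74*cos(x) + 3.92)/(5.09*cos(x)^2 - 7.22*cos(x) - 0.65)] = (-0.0137358722663955*cos(x)^5 - 0.310535885672129*cos(x)^4 + 0.326583072079246*cos(x)^3 + 0.255495560539547*cos(x)^2 - 0.595790884794504*cos(x) + 0.306413257053594)/(0.0944805268053421*cos(x)^6 - 0.402052693635306*cos(x)^5 + 0.534102833158447*cos(x)^4 - 0.166964715199033*cos(x)^3 - 0.068205666316894*cos(x)^2 - 0.00655653108722437*cos(x) - 0.000196756473070048)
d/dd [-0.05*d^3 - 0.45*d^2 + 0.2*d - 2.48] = -0.15*d^2 - 0.9*d + 0.2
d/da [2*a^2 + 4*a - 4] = 4*a + 4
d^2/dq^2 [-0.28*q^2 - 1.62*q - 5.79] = -0.560000000000000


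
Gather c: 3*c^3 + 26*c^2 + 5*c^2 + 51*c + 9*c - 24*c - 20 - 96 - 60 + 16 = 3*c^3 + 31*c^2 + 36*c - 160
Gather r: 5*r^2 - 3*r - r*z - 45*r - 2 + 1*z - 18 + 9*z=5*r^2 + r*(-z - 48) + 10*z - 20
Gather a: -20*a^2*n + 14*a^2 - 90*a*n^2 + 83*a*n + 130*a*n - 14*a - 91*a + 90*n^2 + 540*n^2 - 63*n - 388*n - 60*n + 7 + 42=a^2*(14 - 20*n) + a*(-90*n^2 + 213*n - 105) + 630*n^2 - 511*n + 49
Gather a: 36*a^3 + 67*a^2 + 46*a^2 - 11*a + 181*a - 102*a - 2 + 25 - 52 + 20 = 36*a^3 + 113*a^2 + 68*a - 9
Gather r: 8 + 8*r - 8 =8*r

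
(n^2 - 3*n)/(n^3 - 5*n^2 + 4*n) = (n - 3)/(n^2 - 5*n + 4)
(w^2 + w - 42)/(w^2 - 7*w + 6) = (w + 7)/(w - 1)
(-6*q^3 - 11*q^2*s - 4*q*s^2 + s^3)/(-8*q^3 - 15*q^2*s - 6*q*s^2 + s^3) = (6*q - s)/(8*q - s)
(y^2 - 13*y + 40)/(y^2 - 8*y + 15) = (y - 8)/(y - 3)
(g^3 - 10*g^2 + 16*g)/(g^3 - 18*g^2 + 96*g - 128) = g/(g - 8)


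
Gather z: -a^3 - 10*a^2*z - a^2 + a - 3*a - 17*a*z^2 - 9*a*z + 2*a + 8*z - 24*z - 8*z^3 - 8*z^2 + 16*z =-a^3 - a^2 - 8*z^3 + z^2*(-17*a - 8) + z*(-10*a^2 - 9*a)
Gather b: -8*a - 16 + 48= 32 - 8*a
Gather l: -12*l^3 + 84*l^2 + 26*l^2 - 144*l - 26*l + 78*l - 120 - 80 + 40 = -12*l^3 + 110*l^2 - 92*l - 160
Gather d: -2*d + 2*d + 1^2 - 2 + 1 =0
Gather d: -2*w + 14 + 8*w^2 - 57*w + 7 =8*w^2 - 59*w + 21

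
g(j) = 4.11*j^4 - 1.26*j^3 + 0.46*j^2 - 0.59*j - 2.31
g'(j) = 16.44*j^3 - 3.78*j^2 + 0.92*j - 0.59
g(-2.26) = 123.14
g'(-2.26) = -211.75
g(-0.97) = 3.48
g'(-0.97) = -20.04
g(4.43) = 1477.47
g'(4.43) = 1358.57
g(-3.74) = 876.38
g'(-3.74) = -916.94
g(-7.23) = 11732.59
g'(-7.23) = -6418.05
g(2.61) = 167.60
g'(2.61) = 268.36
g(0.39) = -2.45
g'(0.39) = 0.17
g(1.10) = 1.94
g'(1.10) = 17.73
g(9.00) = 26076.81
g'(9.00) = 11686.27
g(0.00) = -2.31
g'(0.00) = -0.59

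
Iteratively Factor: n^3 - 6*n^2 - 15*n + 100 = (n - 5)*(n^2 - n - 20) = (n - 5)^2*(n + 4)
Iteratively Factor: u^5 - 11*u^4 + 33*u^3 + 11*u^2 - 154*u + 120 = (u - 4)*(u^4 - 7*u^3 + 5*u^2 + 31*u - 30) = (u - 4)*(u - 1)*(u^3 - 6*u^2 - u + 30) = (u - 4)*(u - 3)*(u - 1)*(u^2 - 3*u - 10) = (u - 5)*(u - 4)*(u - 3)*(u - 1)*(u + 2)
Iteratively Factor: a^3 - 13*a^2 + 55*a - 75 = (a - 3)*(a^2 - 10*a + 25) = (a - 5)*(a - 3)*(a - 5)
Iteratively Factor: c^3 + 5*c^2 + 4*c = (c + 4)*(c^2 + c) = c*(c + 4)*(c + 1)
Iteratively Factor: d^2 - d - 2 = (d - 2)*(d + 1)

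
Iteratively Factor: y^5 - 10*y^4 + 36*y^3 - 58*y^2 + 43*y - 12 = (y - 1)*(y^4 - 9*y^3 + 27*y^2 - 31*y + 12) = (y - 3)*(y - 1)*(y^3 - 6*y^2 + 9*y - 4) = (y - 4)*(y - 3)*(y - 1)*(y^2 - 2*y + 1) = (y - 4)*(y - 3)*(y - 1)^2*(y - 1)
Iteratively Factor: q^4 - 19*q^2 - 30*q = (q + 2)*(q^3 - 2*q^2 - 15*q) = (q - 5)*(q + 2)*(q^2 + 3*q) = (q - 5)*(q + 2)*(q + 3)*(q)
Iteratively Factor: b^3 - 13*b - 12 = (b - 4)*(b^2 + 4*b + 3) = (b - 4)*(b + 3)*(b + 1)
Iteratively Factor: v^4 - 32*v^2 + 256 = (v + 4)*(v^3 - 4*v^2 - 16*v + 64) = (v + 4)^2*(v^2 - 8*v + 16) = (v - 4)*(v + 4)^2*(v - 4)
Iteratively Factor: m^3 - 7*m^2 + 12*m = (m)*(m^2 - 7*m + 12) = m*(m - 3)*(m - 4)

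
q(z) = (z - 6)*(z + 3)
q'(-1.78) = -6.56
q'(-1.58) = -6.16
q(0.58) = -19.40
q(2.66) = -18.90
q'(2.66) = 2.32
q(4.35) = -12.13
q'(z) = 2*z - 3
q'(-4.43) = -11.86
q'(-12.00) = -27.00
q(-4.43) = 14.91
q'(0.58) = -1.84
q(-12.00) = 162.00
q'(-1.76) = -6.52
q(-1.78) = -9.49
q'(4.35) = 5.70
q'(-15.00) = -33.00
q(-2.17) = -6.78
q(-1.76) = -9.62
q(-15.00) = 252.00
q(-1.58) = -10.76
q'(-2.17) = -7.34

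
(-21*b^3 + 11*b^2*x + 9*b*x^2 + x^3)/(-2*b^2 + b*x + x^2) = (21*b^2 + 10*b*x + x^2)/(2*b + x)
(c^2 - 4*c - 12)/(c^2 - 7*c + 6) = (c + 2)/(c - 1)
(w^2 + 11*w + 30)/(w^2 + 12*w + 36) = (w + 5)/(w + 6)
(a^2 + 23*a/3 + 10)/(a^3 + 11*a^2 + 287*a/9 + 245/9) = 3*(a + 6)/(3*a^2 + 28*a + 49)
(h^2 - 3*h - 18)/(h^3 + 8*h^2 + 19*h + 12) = (h - 6)/(h^2 + 5*h + 4)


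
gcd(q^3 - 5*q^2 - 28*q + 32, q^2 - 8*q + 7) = q - 1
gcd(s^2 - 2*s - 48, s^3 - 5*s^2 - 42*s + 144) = s^2 - 2*s - 48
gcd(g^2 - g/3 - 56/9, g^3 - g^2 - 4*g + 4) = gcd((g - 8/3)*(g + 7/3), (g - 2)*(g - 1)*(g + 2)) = 1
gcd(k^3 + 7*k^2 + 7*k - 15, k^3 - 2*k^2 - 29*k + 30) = k^2 + 4*k - 5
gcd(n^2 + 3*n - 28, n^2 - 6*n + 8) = n - 4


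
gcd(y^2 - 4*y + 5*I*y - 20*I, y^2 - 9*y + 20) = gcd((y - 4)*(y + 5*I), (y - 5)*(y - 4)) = y - 4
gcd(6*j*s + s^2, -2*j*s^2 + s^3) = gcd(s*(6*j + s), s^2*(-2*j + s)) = s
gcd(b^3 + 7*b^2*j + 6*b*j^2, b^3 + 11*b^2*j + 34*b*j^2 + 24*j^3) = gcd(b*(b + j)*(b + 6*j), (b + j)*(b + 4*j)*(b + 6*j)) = b^2 + 7*b*j + 6*j^2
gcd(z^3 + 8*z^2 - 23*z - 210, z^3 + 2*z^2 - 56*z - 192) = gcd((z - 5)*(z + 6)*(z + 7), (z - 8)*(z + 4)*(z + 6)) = z + 6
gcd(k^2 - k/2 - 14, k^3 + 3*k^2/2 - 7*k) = k + 7/2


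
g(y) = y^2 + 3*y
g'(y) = 2*y + 3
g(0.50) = 1.75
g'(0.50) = 4.00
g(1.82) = 8.77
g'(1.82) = 6.64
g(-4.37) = 5.99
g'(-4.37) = -5.74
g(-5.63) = 14.81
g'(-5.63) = -8.26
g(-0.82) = -1.79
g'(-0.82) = 1.36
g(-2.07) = -1.93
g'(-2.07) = -1.14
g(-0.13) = -0.37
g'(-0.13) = 2.74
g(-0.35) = -0.93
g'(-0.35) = 2.30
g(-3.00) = 0.00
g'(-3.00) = -3.00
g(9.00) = 108.00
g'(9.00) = 21.00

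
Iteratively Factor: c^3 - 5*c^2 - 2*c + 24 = (c - 4)*(c^2 - c - 6) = (c - 4)*(c - 3)*(c + 2)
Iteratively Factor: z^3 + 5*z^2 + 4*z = (z)*(z^2 + 5*z + 4) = z*(z + 1)*(z + 4)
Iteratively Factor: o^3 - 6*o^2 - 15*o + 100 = (o - 5)*(o^2 - o - 20) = (o - 5)^2*(o + 4)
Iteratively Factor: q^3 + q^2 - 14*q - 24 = (q + 2)*(q^2 - q - 12) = (q - 4)*(q + 2)*(q + 3)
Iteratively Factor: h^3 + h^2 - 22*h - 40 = (h + 4)*(h^2 - 3*h - 10) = (h - 5)*(h + 4)*(h + 2)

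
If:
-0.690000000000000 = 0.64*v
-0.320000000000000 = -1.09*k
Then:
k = 0.29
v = -1.08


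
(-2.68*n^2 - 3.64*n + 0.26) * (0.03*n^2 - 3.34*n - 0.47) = -0.0804*n^4 + 8.842*n^3 + 13.425*n^2 + 0.8424*n - 0.1222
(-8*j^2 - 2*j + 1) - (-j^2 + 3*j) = -7*j^2 - 5*j + 1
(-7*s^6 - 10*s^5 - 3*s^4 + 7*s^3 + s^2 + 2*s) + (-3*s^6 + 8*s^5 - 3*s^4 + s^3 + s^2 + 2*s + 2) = -10*s^6 - 2*s^5 - 6*s^4 + 8*s^3 + 2*s^2 + 4*s + 2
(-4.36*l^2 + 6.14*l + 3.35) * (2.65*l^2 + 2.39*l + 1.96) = -11.554*l^4 + 5.8506*l^3 + 15.0065*l^2 + 20.0409*l + 6.566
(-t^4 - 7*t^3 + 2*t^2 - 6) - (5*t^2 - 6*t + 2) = -t^4 - 7*t^3 - 3*t^2 + 6*t - 8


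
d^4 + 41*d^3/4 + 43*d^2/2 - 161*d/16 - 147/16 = (d - 3/4)*(d + 1/2)*(d + 7/2)*(d + 7)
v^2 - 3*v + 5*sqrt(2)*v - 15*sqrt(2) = (v - 3)*(v + 5*sqrt(2))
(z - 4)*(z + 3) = z^2 - z - 12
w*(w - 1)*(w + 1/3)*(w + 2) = w^4 + 4*w^3/3 - 5*w^2/3 - 2*w/3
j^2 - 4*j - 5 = (j - 5)*(j + 1)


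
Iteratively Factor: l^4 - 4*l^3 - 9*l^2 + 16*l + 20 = (l - 5)*(l^3 + l^2 - 4*l - 4) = (l - 5)*(l - 2)*(l^2 + 3*l + 2) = (l - 5)*(l - 2)*(l + 2)*(l + 1)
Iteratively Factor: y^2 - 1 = (y - 1)*(y + 1)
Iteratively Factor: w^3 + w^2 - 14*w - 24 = (w + 2)*(w^2 - w - 12) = (w - 4)*(w + 2)*(w + 3)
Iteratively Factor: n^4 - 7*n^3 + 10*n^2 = (n - 5)*(n^3 - 2*n^2) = n*(n - 5)*(n^2 - 2*n) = n^2*(n - 5)*(n - 2)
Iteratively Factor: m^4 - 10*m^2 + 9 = (m - 3)*(m^3 + 3*m^2 - m - 3) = (m - 3)*(m + 3)*(m^2 - 1) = (m - 3)*(m - 1)*(m + 3)*(m + 1)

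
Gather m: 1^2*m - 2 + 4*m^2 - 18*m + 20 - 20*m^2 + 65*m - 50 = -16*m^2 + 48*m - 32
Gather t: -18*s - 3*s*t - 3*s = -3*s*t - 21*s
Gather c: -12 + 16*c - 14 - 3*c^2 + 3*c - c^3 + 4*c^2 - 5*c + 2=-c^3 + c^2 + 14*c - 24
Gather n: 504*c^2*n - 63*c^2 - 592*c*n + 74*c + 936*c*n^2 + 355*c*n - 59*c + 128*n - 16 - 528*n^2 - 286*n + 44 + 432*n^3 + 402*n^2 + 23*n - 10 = -63*c^2 + 15*c + 432*n^3 + n^2*(936*c - 126) + n*(504*c^2 - 237*c - 135) + 18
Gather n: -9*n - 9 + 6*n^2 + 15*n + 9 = 6*n^2 + 6*n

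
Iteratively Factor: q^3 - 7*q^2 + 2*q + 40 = (q + 2)*(q^2 - 9*q + 20) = (q - 5)*(q + 2)*(q - 4)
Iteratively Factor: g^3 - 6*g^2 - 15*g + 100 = (g - 5)*(g^2 - g - 20) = (g - 5)^2*(g + 4)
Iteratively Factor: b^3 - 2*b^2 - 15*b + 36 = (b + 4)*(b^2 - 6*b + 9) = (b - 3)*(b + 4)*(b - 3)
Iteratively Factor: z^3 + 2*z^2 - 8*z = (z - 2)*(z^2 + 4*z) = (z - 2)*(z + 4)*(z)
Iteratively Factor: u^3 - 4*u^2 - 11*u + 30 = (u + 3)*(u^2 - 7*u + 10) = (u - 5)*(u + 3)*(u - 2)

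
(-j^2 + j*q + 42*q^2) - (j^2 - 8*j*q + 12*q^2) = -2*j^2 + 9*j*q + 30*q^2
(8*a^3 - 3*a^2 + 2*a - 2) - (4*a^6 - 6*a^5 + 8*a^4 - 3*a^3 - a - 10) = -4*a^6 + 6*a^5 - 8*a^4 + 11*a^3 - 3*a^2 + 3*a + 8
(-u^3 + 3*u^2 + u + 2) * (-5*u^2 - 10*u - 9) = 5*u^5 - 5*u^4 - 26*u^3 - 47*u^2 - 29*u - 18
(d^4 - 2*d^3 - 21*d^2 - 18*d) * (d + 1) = d^5 - d^4 - 23*d^3 - 39*d^2 - 18*d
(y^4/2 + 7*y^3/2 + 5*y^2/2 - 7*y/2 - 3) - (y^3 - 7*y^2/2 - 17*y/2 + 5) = y^4/2 + 5*y^3/2 + 6*y^2 + 5*y - 8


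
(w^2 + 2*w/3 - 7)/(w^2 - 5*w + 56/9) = 3*(w + 3)/(3*w - 8)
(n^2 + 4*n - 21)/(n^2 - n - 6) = (n + 7)/(n + 2)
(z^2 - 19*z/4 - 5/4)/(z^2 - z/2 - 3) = (-4*z^2 + 19*z + 5)/(2*(-2*z^2 + z + 6))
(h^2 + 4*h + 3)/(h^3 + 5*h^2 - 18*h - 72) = (h + 1)/(h^2 + 2*h - 24)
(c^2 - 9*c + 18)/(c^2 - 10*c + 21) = (c - 6)/(c - 7)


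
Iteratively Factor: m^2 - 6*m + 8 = (m - 4)*(m - 2)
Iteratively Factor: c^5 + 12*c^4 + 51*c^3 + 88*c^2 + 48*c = (c)*(c^4 + 12*c^3 + 51*c^2 + 88*c + 48) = c*(c + 1)*(c^3 + 11*c^2 + 40*c + 48) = c*(c + 1)*(c + 4)*(c^2 + 7*c + 12) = c*(c + 1)*(c + 3)*(c + 4)*(c + 4)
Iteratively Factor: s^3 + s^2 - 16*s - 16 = (s + 1)*(s^2 - 16) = (s + 1)*(s + 4)*(s - 4)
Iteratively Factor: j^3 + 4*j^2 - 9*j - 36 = (j + 3)*(j^2 + j - 12) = (j - 3)*(j + 3)*(j + 4)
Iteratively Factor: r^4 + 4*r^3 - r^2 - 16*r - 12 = (r + 1)*(r^3 + 3*r^2 - 4*r - 12) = (r + 1)*(r + 2)*(r^2 + r - 6) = (r - 2)*(r + 1)*(r + 2)*(r + 3)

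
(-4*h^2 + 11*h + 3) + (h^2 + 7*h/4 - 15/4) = -3*h^2 + 51*h/4 - 3/4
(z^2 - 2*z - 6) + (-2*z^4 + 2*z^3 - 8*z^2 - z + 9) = -2*z^4 + 2*z^3 - 7*z^2 - 3*z + 3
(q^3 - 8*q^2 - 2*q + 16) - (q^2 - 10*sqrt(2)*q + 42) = q^3 - 9*q^2 - 2*q + 10*sqrt(2)*q - 26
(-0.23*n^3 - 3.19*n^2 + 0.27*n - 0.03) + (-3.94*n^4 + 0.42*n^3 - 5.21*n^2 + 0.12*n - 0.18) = -3.94*n^4 + 0.19*n^3 - 8.4*n^2 + 0.39*n - 0.21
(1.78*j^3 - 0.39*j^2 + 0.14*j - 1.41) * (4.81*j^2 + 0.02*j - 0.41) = 8.5618*j^5 - 1.8403*j^4 - 0.0642*j^3 - 6.6194*j^2 - 0.0856*j + 0.5781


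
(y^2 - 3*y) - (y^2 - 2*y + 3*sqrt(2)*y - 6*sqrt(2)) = -3*sqrt(2)*y - y + 6*sqrt(2)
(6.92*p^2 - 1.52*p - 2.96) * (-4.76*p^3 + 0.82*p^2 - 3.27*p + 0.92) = -32.9392*p^5 + 12.9096*p^4 - 9.7852*p^3 + 8.9096*p^2 + 8.2808*p - 2.7232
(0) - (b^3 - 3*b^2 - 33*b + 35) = -b^3 + 3*b^2 + 33*b - 35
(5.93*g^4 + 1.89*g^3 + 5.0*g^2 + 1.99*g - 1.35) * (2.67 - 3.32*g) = -19.6876*g^5 + 9.5583*g^4 - 11.5537*g^3 + 6.7432*g^2 + 9.7953*g - 3.6045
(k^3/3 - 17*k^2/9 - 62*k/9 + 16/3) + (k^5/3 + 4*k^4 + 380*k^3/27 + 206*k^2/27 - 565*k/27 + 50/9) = k^5/3 + 4*k^4 + 389*k^3/27 + 155*k^2/27 - 751*k/27 + 98/9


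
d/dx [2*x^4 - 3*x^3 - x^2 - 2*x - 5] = 8*x^3 - 9*x^2 - 2*x - 2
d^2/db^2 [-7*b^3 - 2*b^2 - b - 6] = -42*b - 4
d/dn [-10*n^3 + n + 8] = 1 - 30*n^2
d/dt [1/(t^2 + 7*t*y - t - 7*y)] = (-2*t - 7*y + 1)/(t^2 + 7*t*y - t - 7*y)^2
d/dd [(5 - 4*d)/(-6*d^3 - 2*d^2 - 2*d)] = (-24*d^3 + 41*d^2 + 10*d + 5)/(2*d^2*(9*d^4 + 6*d^3 + 7*d^2 + 2*d + 1))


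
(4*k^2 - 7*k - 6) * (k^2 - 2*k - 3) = 4*k^4 - 15*k^3 - 4*k^2 + 33*k + 18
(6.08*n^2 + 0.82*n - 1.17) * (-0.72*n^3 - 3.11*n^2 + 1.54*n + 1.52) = -4.3776*n^5 - 19.4992*n^4 + 7.6554*n^3 + 14.1431*n^2 - 0.5554*n - 1.7784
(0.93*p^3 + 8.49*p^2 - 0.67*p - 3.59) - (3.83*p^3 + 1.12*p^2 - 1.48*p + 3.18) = -2.9*p^3 + 7.37*p^2 + 0.81*p - 6.77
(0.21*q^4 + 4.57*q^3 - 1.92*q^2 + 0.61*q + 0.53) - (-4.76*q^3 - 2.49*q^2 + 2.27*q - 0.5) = 0.21*q^4 + 9.33*q^3 + 0.57*q^2 - 1.66*q + 1.03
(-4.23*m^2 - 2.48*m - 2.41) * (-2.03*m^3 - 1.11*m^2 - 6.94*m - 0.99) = 8.5869*m^5 + 9.7297*m^4 + 37.0013*m^3 + 24.074*m^2 + 19.1806*m + 2.3859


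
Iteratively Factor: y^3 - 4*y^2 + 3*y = (y - 1)*(y^2 - 3*y) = y*(y - 1)*(y - 3)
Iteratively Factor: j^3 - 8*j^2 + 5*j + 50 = (j - 5)*(j^2 - 3*j - 10) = (j - 5)^2*(j + 2)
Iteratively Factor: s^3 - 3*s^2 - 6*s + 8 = (s + 2)*(s^2 - 5*s + 4) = (s - 1)*(s + 2)*(s - 4)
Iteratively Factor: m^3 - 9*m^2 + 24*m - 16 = (m - 4)*(m^2 - 5*m + 4) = (m - 4)*(m - 1)*(m - 4)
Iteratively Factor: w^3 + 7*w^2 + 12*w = (w + 3)*(w^2 + 4*w) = w*(w + 3)*(w + 4)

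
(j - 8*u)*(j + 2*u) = j^2 - 6*j*u - 16*u^2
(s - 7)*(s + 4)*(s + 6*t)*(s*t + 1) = s^4*t + 6*s^3*t^2 - 3*s^3*t + s^3 - 18*s^2*t^2 - 22*s^2*t - 3*s^2 - 168*s*t^2 - 18*s*t - 28*s - 168*t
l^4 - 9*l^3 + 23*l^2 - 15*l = l*(l - 5)*(l - 3)*(l - 1)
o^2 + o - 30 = (o - 5)*(o + 6)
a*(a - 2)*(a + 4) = a^3 + 2*a^2 - 8*a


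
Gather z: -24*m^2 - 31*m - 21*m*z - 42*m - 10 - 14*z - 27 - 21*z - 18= -24*m^2 - 73*m + z*(-21*m - 35) - 55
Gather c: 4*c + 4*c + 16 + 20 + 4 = 8*c + 40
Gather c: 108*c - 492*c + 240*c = -144*c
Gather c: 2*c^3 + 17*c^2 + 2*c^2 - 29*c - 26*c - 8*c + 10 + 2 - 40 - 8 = 2*c^3 + 19*c^2 - 63*c - 36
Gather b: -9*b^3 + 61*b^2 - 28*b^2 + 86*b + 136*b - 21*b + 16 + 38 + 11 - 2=-9*b^3 + 33*b^2 + 201*b + 63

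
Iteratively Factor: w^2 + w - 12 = (w - 3)*(w + 4)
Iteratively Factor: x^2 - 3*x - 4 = (x - 4)*(x + 1)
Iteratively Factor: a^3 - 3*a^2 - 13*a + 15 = (a - 1)*(a^2 - 2*a - 15) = (a - 5)*(a - 1)*(a + 3)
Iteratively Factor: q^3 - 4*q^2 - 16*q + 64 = (q - 4)*(q^2 - 16) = (q - 4)^2*(q + 4)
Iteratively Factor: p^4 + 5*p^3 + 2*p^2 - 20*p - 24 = (p - 2)*(p^3 + 7*p^2 + 16*p + 12) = (p - 2)*(p + 2)*(p^2 + 5*p + 6) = (p - 2)*(p + 2)*(p + 3)*(p + 2)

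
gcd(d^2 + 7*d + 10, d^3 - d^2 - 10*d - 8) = d + 2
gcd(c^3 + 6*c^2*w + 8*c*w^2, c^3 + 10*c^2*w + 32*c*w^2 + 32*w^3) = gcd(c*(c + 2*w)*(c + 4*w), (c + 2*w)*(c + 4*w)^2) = c^2 + 6*c*w + 8*w^2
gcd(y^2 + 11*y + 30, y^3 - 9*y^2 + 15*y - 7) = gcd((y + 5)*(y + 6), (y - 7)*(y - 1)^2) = 1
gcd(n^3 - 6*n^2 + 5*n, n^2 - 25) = n - 5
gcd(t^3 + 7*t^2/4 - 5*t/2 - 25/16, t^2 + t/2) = t + 1/2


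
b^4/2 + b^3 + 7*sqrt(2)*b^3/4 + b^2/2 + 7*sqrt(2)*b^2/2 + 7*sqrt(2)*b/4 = b*(b/2 + 1/2)*(b + 1)*(b + 7*sqrt(2)/2)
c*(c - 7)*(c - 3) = c^3 - 10*c^2 + 21*c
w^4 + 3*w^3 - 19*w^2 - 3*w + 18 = (w - 3)*(w - 1)*(w + 1)*(w + 6)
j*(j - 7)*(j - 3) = j^3 - 10*j^2 + 21*j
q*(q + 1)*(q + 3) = q^3 + 4*q^2 + 3*q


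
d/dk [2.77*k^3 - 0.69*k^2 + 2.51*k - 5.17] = 8.31*k^2 - 1.38*k + 2.51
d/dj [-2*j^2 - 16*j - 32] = -4*j - 16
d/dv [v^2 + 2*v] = 2*v + 2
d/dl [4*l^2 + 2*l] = 8*l + 2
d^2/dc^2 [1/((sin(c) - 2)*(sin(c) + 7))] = (-4*sin(c)^4 - 15*sin(c)^3 - 75*sin(c)^2 - 40*sin(c) + 78)/((sin(c) - 2)^3*(sin(c) + 7)^3)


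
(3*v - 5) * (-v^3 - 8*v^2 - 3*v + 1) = -3*v^4 - 19*v^3 + 31*v^2 + 18*v - 5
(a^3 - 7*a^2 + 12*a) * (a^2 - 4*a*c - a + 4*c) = a^5 - 4*a^4*c - 8*a^4 + 32*a^3*c + 19*a^3 - 76*a^2*c - 12*a^2 + 48*a*c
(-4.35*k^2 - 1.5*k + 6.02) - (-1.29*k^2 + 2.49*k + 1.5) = -3.06*k^2 - 3.99*k + 4.52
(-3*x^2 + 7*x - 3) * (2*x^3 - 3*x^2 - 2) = -6*x^5 + 23*x^4 - 27*x^3 + 15*x^2 - 14*x + 6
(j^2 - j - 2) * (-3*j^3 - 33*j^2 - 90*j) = -3*j^5 - 30*j^4 - 51*j^3 + 156*j^2 + 180*j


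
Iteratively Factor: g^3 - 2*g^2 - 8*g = (g + 2)*(g^2 - 4*g) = g*(g + 2)*(g - 4)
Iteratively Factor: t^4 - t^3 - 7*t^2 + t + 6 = (t + 2)*(t^3 - 3*t^2 - t + 3) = (t - 1)*(t + 2)*(t^2 - 2*t - 3) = (t - 3)*(t - 1)*(t + 2)*(t + 1)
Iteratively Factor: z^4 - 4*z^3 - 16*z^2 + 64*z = (z - 4)*(z^3 - 16*z) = z*(z - 4)*(z^2 - 16) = z*(z - 4)^2*(z + 4)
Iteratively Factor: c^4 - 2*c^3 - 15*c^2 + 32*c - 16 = (c - 1)*(c^3 - c^2 - 16*c + 16) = (c - 1)*(c + 4)*(c^2 - 5*c + 4) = (c - 1)^2*(c + 4)*(c - 4)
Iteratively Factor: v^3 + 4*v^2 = (v)*(v^2 + 4*v) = v*(v + 4)*(v)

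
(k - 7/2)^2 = k^2 - 7*k + 49/4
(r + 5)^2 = r^2 + 10*r + 25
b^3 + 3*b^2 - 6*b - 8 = (b - 2)*(b + 1)*(b + 4)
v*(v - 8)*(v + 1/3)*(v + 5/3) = v^4 - 6*v^3 - 139*v^2/9 - 40*v/9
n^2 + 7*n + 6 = (n + 1)*(n + 6)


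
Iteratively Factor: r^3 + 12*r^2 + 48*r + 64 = (r + 4)*(r^2 + 8*r + 16) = (r + 4)^2*(r + 4)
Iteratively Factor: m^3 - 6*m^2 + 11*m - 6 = (m - 2)*(m^2 - 4*m + 3) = (m - 3)*(m - 2)*(m - 1)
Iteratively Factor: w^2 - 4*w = (w)*(w - 4)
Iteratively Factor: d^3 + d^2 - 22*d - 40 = (d + 4)*(d^2 - 3*d - 10) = (d + 2)*(d + 4)*(d - 5)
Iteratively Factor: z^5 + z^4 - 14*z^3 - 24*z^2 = (z)*(z^4 + z^3 - 14*z^2 - 24*z) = z*(z + 3)*(z^3 - 2*z^2 - 8*z) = z*(z - 4)*(z + 3)*(z^2 + 2*z) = z*(z - 4)*(z + 2)*(z + 3)*(z)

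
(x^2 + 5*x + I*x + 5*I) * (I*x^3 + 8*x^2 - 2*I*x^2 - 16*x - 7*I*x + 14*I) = I*x^5 + 7*x^4 + 3*I*x^4 + 21*x^3 - 9*I*x^3 - 63*x^2 + 3*I*x^2 + 21*x - 10*I*x - 70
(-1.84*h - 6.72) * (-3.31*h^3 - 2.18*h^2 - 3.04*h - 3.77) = 6.0904*h^4 + 26.2544*h^3 + 20.2432*h^2 + 27.3656*h + 25.3344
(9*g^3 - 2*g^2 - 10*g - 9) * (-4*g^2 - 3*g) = -36*g^5 - 19*g^4 + 46*g^3 + 66*g^2 + 27*g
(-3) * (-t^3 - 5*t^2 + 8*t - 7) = 3*t^3 + 15*t^2 - 24*t + 21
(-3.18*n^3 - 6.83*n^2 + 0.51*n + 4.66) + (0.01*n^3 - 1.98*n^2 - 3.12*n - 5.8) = -3.17*n^3 - 8.81*n^2 - 2.61*n - 1.14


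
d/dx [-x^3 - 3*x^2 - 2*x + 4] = -3*x^2 - 6*x - 2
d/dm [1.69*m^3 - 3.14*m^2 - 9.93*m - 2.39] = 5.07*m^2 - 6.28*m - 9.93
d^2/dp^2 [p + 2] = 0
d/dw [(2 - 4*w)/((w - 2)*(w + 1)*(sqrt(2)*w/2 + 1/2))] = 4*(sqrt(2)*(w - 2)*(w + 1)*(2*w - 1) - 2*(w - 2)*(w + 1)*(sqrt(2)*w + 1) + (w - 2)*(2*w - 1)*(sqrt(2)*w + 1) + (w + 1)*(2*w - 1)*(sqrt(2)*w + 1))/((w - 2)^2*(w + 1)^2*(sqrt(2)*w + 1)^2)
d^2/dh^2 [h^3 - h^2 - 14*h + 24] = 6*h - 2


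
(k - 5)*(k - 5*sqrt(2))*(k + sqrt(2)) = k^3 - 4*sqrt(2)*k^2 - 5*k^2 - 10*k + 20*sqrt(2)*k + 50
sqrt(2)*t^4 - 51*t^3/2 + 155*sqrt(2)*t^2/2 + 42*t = t*(t - 7*sqrt(2))*(t - 6*sqrt(2))*(sqrt(2)*t + 1/2)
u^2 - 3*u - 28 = (u - 7)*(u + 4)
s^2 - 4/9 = (s - 2/3)*(s + 2/3)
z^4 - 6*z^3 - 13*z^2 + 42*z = z*(z - 7)*(z - 2)*(z + 3)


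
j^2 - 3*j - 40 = (j - 8)*(j + 5)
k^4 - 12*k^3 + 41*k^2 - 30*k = k*(k - 6)*(k - 5)*(k - 1)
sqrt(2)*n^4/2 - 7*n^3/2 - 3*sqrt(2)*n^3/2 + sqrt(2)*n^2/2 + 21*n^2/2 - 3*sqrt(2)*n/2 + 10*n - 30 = (n - 3)*(n - 5*sqrt(2)/2)*(n - 2*sqrt(2))*(sqrt(2)*n/2 + 1)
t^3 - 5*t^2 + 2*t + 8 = (t - 4)*(t - 2)*(t + 1)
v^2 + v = v*(v + 1)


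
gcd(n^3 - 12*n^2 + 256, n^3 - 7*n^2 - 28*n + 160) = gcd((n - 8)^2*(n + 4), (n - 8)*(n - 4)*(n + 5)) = n - 8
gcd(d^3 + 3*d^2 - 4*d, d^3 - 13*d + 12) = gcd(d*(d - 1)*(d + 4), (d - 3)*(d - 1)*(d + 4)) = d^2 + 3*d - 4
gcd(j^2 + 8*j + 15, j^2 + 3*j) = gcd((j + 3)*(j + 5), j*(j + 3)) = j + 3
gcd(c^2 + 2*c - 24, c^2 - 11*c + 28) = c - 4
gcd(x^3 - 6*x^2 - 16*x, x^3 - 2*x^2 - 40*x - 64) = x^2 - 6*x - 16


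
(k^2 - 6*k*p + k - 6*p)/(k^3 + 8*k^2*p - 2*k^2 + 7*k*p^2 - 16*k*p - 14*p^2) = (k^2 - 6*k*p + k - 6*p)/(k^3 + 8*k^2*p - 2*k^2 + 7*k*p^2 - 16*k*p - 14*p^2)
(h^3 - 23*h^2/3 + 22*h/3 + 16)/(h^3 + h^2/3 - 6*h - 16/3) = (h - 6)/(h + 2)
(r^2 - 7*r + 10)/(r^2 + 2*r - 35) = (r - 2)/(r + 7)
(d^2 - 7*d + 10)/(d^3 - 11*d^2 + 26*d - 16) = (d - 5)/(d^2 - 9*d + 8)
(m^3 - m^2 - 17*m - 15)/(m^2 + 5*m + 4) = (m^2 - 2*m - 15)/(m + 4)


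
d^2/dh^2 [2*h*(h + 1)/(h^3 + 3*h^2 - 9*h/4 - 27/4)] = 32*(8*h^6 + 24*h^5 + 126*h^4 + 522*h^3 + 810*h^2 + 486*h + 243)/(64*h^9 + 576*h^8 + 1296*h^7 - 2160*h^6 - 10692*h^5 - 2916*h^4 + 25515*h^3 + 19683*h^2 - 19683*h - 19683)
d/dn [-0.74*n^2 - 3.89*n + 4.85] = -1.48*n - 3.89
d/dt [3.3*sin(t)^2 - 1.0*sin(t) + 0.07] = (6.6*sin(t) - 1.0)*cos(t)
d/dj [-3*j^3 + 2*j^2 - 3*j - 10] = -9*j^2 + 4*j - 3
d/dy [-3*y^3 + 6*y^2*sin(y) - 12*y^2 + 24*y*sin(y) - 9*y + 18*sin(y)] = 6*y^2*cos(y) - 9*y^2 + 12*y*sin(y) + 24*y*cos(y) - 24*y + 24*sin(y) + 18*cos(y) - 9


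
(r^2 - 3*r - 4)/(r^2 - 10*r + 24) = (r + 1)/(r - 6)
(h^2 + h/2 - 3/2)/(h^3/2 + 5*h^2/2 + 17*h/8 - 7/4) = 4*(2*h^2 + h - 3)/(4*h^3 + 20*h^2 + 17*h - 14)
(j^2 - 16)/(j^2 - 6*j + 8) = (j + 4)/(j - 2)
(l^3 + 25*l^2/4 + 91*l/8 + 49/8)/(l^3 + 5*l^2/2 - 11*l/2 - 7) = (l + 7/4)/(l - 2)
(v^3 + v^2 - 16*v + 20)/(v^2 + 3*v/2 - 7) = 2*(v^2 + 3*v - 10)/(2*v + 7)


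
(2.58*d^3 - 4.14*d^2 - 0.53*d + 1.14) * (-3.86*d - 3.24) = -9.9588*d^4 + 7.6212*d^3 + 15.4594*d^2 - 2.6832*d - 3.6936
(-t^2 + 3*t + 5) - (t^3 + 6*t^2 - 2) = -t^3 - 7*t^2 + 3*t + 7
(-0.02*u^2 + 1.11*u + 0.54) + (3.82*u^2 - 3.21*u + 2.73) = 3.8*u^2 - 2.1*u + 3.27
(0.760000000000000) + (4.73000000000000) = 5.49000000000000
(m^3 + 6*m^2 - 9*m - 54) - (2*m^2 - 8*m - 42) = m^3 + 4*m^2 - m - 12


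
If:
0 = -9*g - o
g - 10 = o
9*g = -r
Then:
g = 1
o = -9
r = -9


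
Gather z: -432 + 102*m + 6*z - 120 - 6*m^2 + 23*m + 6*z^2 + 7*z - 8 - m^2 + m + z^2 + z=-7*m^2 + 126*m + 7*z^2 + 14*z - 560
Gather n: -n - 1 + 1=-n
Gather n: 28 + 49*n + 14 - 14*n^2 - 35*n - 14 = -14*n^2 + 14*n + 28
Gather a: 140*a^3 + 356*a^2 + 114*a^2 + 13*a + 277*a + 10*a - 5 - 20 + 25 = 140*a^3 + 470*a^2 + 300*a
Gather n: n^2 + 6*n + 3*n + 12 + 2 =n^2 + 9*n + 14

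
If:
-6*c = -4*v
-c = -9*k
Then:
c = 2*v/3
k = 2*v/27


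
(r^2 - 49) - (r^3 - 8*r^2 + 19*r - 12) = -r^3 + 9*r^2 - 19*r - 37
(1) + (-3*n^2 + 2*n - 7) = -3*n^2 + 2*n - 6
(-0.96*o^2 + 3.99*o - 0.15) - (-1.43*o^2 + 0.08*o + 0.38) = 0.47*o^2 + 3.91*o - 0.53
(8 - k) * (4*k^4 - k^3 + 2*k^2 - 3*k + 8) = -4*k^5 + 33*k^4 - 10*k^3 + 19*k^2 - 32*k + 64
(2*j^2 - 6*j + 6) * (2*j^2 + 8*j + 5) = 4*j^4 + 4*j^3 - 26*j^2 + 18*j + 30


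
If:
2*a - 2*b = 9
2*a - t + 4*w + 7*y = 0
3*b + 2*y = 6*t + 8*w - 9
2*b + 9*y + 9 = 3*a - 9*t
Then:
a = 81/110 - 216*y/55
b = -216*y/55 - 207/55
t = 9/110 - 79*y/55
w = -8*y/55 - 153/440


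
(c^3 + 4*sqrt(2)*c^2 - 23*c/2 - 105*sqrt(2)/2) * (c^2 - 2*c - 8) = c^5 - 2*c^4 + 4*sqrt(2)*c^4 - 39*c^3/2 - 8*sqrt(2)*c^3 - 169*sqrt(2)*c^2/2 + 23*c^2 + 92*c + 105*sqrt(2)*c + 420*sqrt(2)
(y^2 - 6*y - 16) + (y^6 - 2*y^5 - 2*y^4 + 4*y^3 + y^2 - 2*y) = y^6 - 2*y^5 - 2*y^4 + 4*y^3 + 2*y^2 - 8*y - 16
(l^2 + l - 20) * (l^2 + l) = l^4 + 2*l^3 - 19*l^2 - 20*l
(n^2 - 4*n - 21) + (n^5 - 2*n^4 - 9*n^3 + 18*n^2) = n^5 - 2*n^4 - 9*n^3 + 19*n^2 - 4*n - 21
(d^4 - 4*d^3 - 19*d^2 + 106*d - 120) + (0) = d^4 - 4*d^3 - 19*d^2 + 106*d - 120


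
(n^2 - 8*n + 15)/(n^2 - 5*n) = (n - 3)/n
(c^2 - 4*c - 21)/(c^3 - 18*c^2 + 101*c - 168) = (c + 3)/(c^2 - 11*c + 24)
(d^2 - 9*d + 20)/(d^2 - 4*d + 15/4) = 4*(d^2 - 9*d + 20)/(4*d^2 - 16*d + 15)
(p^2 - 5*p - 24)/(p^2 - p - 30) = (-p^2 + 5*p + 24)/(-p^2 + p + 30)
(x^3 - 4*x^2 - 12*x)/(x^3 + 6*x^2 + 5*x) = (x^2 - 4*x - 12)/(x^2 + 6*x + 5)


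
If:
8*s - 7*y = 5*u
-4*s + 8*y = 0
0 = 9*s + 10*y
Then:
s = 0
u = 0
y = 0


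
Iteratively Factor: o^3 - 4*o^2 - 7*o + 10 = (o - 1)*(o^2 - 3*o - 10) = (o - 1)*(o + 2)*(o - 5)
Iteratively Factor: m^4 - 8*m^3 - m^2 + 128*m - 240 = (m - 4)*(m^3 - 4*m^2 - 17*m + 60) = (m - 5)*(m - 4)*(m^2 + m - 12) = (m - 5)*(m - 4)*(m - 3)*(m + 4)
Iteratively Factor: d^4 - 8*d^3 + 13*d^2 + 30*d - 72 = (d - 3)*(d^3 - 5*d^2 - 2*d + 24) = (d - 4)*(d - 3)*(d^2 - d - 6) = (d - 4)*(d - 3)^2*(d + 2)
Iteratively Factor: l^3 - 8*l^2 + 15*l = (l - 3)*(l^2 - 5*l) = l*(l - 3)*(l - 5)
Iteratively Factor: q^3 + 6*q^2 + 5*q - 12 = (q - 1)*(q^2 + 7*q + 12) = (q - 1)*(q + 4)*(q + 3)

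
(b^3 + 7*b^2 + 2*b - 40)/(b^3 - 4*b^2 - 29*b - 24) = (-b^3 - 7*b^2 - 2*b + 40)/(-b^3 + 4*b^2 + 29*b + 24)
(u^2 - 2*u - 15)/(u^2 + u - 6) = (u - 5)/(u - 2)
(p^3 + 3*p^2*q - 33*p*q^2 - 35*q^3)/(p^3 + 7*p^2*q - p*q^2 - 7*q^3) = (p - 5*q)/(p - q)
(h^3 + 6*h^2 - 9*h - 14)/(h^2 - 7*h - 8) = (h^2 + 5*h - 14)/(h - 8)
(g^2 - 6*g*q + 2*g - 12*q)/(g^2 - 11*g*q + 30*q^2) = (-g - 2)/(-g + 5*q)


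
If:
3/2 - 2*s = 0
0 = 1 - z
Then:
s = 3/4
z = 1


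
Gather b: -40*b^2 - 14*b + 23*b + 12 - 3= -40*b^2 + 9*b + 9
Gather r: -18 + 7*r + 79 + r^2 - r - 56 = r^2 + 6*r + 5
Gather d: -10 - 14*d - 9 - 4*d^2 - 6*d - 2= -4*d^2 - 20*d - 21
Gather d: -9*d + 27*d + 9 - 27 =18*d - 18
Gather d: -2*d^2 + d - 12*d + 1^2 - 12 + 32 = -2*d^2 - 11*d + 21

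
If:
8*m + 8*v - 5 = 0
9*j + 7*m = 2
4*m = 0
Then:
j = 2/9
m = 0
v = 5/8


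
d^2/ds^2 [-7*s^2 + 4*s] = -14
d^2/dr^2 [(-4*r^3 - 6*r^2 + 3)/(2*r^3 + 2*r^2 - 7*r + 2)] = 2*(-8*r^6 - 168*r^5 - 84*r^4 + 150*r^2 - 210*r + 111)/(8*r^9 + 24*r^8 - 60*r^7 - 136*r^6 + 258*r^5 + 150*r^4 - 487*r^3 + 318*r^2 - 84*r + 8)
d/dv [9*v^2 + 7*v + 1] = 18*v + 7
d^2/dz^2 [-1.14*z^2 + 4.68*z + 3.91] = -2.28000000000000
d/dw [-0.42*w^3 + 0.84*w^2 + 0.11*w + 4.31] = -1.26*w^2 + 1.68*w + 0.11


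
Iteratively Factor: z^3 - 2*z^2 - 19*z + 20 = (z + 4)*(z^2 - 6*z + 5) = (z - 5)*(z + 4)*(z - 1)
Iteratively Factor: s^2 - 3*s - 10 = (s - 5)*(s + 2)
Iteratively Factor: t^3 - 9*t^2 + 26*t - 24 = (t - 3)*(t^2 - 6*t + 8) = (t - 4)*(t - 3)*(t - 2)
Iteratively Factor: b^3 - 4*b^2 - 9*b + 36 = (b - 3)*(b^2 - b - 12) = (b - 4)*(b - 3)*(b + 3)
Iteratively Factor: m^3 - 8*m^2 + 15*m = (m)*(m^2 - 8*m + 15) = m*(m - 3)*(m - 5)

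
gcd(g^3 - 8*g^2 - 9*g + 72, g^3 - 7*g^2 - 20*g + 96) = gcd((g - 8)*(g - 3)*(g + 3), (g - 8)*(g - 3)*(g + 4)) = g^2 - 11*g + 24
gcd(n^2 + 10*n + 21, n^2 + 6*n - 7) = n + 7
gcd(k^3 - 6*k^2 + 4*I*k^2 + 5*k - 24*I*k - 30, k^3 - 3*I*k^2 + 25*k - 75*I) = k + 5*I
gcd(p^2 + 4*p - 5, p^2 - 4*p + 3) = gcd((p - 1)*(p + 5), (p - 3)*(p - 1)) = p - 1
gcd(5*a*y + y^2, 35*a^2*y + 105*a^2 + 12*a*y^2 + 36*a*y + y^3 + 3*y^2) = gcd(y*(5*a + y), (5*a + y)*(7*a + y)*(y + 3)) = 5*a + y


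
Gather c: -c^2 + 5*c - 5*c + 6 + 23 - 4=25 - c^2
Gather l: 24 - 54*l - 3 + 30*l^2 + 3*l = 30*l^2 - 51*l + 21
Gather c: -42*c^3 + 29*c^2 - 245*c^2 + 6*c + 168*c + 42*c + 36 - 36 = -42*c^3 - 216*c^2 + 216*c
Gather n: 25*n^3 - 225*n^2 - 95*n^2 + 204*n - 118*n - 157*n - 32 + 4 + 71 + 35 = 25*n^3 - 320*n^2 - 71*n + 78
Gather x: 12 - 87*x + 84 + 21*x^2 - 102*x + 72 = 21*x^2 - 189*x + 168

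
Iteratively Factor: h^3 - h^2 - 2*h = (h)*(h^2 - h - 2) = h*(h + 1)*(h - 2)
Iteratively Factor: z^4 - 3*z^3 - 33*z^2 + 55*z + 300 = (z + 4)*(z^3 - 7*z^2 - 5*z + 75) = (z - 5)*(z + 4)*(z^2 - 2*z - 15) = (z - 5)^2*(z + 4)*(z + 3)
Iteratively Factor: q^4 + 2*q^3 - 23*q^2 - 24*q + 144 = (q - 3)*(q^3 + 5*q^2 - 8*q - 48) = (q - 3)^2*(q^2 + 8*q + 16) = (q - 3)^2*(q + 4)*(q + 4)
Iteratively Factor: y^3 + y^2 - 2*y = (y)*(y^2 + y - 2) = y*(y + 2)*(y - 1)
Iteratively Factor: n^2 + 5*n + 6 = (n + 2)*(n + 3)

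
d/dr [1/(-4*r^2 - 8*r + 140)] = (r + 1)/(2*(r^2 + 2*r - 35)^2)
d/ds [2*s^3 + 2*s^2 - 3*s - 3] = 6*s^2 + 4*s - 3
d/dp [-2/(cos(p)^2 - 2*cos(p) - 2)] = 4*(1 - cos(p))*sin(p)/(sin(p)^2 + 2*cos(p) + 1)^2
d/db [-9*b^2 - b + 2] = -18*b - 1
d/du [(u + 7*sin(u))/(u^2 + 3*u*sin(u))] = (4*u^2*cos(u) - u^2 - 14*u*sin(u) - 21*sin(u)^2)/(u^2*(u + 3*sin(u))^2)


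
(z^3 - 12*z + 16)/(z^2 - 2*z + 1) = (z^3 - 12*z + 16)/(z^2 - 2*z + 1)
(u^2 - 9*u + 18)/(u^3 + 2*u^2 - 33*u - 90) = (u - 3)/(u^2 + 8*u + 15)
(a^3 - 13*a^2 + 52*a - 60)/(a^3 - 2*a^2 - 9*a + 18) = (a^2 - 11*a + 30)/(a^2 - 9)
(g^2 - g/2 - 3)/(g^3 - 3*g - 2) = (g + 3/2)/(g^2 + 2*g + 1)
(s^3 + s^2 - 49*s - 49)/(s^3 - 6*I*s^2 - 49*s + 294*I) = (s + 1)/(s - 6*I)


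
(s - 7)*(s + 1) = s^2 - 6*s - 7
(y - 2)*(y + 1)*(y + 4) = y^3 + 3*y^2 - 6*y - 8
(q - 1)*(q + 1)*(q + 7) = q^3 + 7*q^2 - q - 7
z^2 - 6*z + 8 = (z - 4)*(z - 2)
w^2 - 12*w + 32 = (w - 8)*(w - 4)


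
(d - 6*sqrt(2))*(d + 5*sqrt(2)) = d^2 - sqrt(2)*d - 60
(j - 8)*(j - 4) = j^2 - 12*j + 32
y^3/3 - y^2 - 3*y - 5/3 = (y/3 + 1/3)*(y - 5)*(y + 1)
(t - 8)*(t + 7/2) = t^2 - 9*t/2 - 28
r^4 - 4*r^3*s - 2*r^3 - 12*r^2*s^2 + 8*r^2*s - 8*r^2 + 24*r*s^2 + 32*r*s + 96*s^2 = (r - 4)*(r + 2)*(r - 6*s)*(r + 2*s)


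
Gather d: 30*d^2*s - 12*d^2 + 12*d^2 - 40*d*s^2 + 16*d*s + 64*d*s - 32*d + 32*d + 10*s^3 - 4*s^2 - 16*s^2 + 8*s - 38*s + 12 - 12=30*d^2*s + d*(-40*s^2 + 80*s) + 10*s^3 - 20*s^2 - 30*s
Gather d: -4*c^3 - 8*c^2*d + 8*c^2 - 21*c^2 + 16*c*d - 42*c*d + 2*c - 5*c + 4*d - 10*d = -4*c^3 - 13*c^2 - 3*c + d*(-8*c^2 - 26*c - 6)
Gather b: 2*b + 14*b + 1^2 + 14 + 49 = 16*b + 64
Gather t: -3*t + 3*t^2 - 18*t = 3*t^2 - 21*t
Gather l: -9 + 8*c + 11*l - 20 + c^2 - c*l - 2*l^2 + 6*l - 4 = c^2 + 8*c - 2*l^2 + l*(17 - c) - 33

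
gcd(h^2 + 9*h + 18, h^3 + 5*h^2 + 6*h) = h + 3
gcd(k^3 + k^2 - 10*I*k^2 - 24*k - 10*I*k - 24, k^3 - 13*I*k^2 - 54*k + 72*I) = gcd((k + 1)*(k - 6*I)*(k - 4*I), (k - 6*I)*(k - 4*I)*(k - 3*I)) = k^2 - 10*I*k - 24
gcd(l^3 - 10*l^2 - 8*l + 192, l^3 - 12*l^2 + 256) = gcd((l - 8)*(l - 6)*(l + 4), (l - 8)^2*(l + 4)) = l^2 - 4*l - 32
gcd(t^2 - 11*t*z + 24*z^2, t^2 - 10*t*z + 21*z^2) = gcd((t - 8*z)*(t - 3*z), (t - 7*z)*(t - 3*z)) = -t + 3*z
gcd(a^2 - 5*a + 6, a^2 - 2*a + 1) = 1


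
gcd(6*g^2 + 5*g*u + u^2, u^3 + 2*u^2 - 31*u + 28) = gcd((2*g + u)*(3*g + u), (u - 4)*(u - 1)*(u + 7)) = 1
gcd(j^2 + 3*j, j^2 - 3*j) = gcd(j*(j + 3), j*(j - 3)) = j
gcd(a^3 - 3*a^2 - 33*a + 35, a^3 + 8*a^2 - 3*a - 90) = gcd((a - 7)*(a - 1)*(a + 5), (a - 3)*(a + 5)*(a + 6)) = a + 5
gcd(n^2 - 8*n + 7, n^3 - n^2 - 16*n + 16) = n - 1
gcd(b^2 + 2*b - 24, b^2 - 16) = b - 4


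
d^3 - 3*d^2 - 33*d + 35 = (d - 7)*(d - 1)*(d + 5)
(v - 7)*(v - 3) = v^2 - 10*v + 21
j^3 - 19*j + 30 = (j - 3)*(j - 2)*(j + 5)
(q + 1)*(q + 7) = q^2 + 8*q + 7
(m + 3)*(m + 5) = m^2 + 8*m + 15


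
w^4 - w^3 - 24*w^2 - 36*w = w*(w - 6)*(w + 2)*(w + 3)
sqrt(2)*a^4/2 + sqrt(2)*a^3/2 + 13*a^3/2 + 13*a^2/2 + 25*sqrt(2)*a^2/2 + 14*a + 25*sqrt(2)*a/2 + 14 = (a + sqrt(2))*(a + 2*sqrt(2))*(a + 7*sqrt(2)/2)*(sqrt(2)*a/2 + sqrt(2)/2)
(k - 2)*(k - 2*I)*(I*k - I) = I*k^3 + 2*k^2 - 3*I*k^2 - 6*k + 2*I*k + 4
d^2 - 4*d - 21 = (d - 7)*(d + 3)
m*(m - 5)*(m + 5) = m^3 - 25*m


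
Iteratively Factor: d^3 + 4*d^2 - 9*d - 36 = (d - 3)*(d^2 + 7*d + 12) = (d - 3)*(d + 4)*(d + 3)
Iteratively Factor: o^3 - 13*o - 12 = (o + 3)*(o^2 - 3*o - 4) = (o - 4)*(o + 3)*(o + 1)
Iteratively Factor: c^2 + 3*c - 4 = (c - 1)*(c + 4)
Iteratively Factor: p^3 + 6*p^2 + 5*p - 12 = (p + 3)*(p^2 + 3*p - 4) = (p - 1)*(p + 3)*(p + 4)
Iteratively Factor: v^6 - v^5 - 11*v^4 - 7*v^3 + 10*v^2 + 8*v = (v + 1)*(v^5 - 2*v^4 - 9*v^3 + 2*v^2 + 8*v) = (v + 1)^2*(v^4 - 3*v^3 - 6*v^2 + 8*v) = v*(v + 1)^2*(v^3 - 3*v^2 - 6*v + 8) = v*(v - 4)*(v + 1)^2*(v^2 + v - 2) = v*(v - 4)*(v - 1)*(v + 1)^2*(v + 2)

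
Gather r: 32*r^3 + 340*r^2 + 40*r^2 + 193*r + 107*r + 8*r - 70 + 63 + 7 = 32*r^3 + 380*r^2 + 308*r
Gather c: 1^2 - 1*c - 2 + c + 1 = 0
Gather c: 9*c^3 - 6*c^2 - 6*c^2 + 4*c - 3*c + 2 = 9*c^3 - 12*c^2 + c + 2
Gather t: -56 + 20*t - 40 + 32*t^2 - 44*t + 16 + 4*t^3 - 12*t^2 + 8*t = 4*t^3 + 20*t^2 - 16*t - 80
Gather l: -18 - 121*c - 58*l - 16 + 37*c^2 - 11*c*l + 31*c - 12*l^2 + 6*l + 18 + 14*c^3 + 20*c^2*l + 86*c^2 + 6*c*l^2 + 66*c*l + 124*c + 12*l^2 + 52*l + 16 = 14*c^3 + 123*c^2 + 6*c*l^2 + 34*c + l*(20*c^2 + 55*c)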